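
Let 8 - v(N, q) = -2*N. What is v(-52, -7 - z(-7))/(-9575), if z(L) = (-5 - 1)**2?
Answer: 96/9575 ≈ 0.010026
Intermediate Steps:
z(L) = 36 (z(L) = (-6)**2 = 36)
v(N, q) = 8 + 2*N (v(N, q) = 8 - (-2)*N = 8 + 2*N)
v(-52, -7 - z(-7))/(-9575) = (8 + 2*(-52))/(-9575) = (8 - 104)*(-1/9575) = -96*(-1/9575) = 96/9575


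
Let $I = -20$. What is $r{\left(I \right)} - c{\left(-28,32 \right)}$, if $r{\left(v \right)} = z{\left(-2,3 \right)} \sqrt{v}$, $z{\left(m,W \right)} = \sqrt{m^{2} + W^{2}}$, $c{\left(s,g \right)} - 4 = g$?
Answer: $-36 + 2 i \sqrt{65} \approx -36.0 + 16.125 i$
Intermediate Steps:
$c{\left(s,g \right)} = 4 + g$
$z{\left(m,W \right)} = \sqrt{W^{2} + m^{2}}$
$r{\left(v \right)} = \sqrt{13} \sqrt{v}$ ($r{\left(v \right)} = \sqrt{3^{2} + \left(-2\right)^{2}} \sqrt{v} = \sqrt{9 + 4} \sqrt{v} = \sqrt{13} \sqrt{v}$)
$r{\left(I \right)} - c{\left(-28,32 \right)} = \sqrt{13} \sqrt{-20} - \left(4 + 32\right) = \sqrt{13} \cdot 2 i \sqrt{5} - 36 = 2 i \sqrt{65} - 36 = -36 + 2 i \sqrt{65}$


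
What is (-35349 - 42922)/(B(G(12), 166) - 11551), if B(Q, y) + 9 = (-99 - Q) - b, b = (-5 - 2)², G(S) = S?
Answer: 78271/11720 ≈ 6.6784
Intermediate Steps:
b = 49 (b = (-7)² = 49)
B(Q, y) = -157 - Q (B(Q, y) = -9 + ((-99 - Q) - 1*49) = -9 + ((-99 - Q) - 49) = -9 + (-148 - Q) = -157 - Q)
(-35349 - 42922)/(B(G(12), 166) - 11551) = (-35349 - 42922)/((-157 - 1*12) - 11551) = -78271/((-157 - 12) - 11551) = -78271/(-169 - 11551) = -78271/(-11720) = -78271*(-1/11720) = 78271/11720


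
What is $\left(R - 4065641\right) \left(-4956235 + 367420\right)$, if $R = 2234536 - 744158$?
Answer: $11817405483345$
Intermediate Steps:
$R = 1490378$ ($R = 2234536 - 744158 = 1490378$)
$\left(R - 4065641\right) \left(-4956235 + 367420\right) = \left(1490378 - 4065641\right) \left(-4956235 + 367420\right) = \left(-2575263\right) \left(-4588815\right) = 11817405483345$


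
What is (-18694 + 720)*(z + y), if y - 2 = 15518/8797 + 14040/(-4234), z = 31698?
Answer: -558450373107836/980171 ≈ -5.6975e+8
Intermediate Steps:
y = 8343164/18623249 (y = 2 + (15518/8797 + 14040/(-4234)) = 2 + (15518*(1/8797) + 14040*(-1/4234)) = 2 + (15518/8797 - 7020/2117) = 2 - 28903334/18623249 = 8343164/18623249 ≈ 0.44800)
(-18694 + 720)*(z + y) = (-18694 + 720)*(31698 + 8343164/18623249) = -17974*590328089966/18623249 = -558450373107836/980171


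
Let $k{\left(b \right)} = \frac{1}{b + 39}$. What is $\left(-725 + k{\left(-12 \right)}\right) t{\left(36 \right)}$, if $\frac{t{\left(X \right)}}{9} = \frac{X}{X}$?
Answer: $- \frac{19574}{3} \approx -6524.7$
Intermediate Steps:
$k{\left(b \right)} = \frac{1}{39 + b}$
$t{\left(X \right)} = 9$ ($t{\left(X \right)} = 9 \frac{X}{X} = 9 \cdot 1 = 9$)
$\left(-725 + k{\left(-12 \right)}\right) t{\left(36 \right)} = \left(-725 + \frac{1}{39 - 12}\right) 9 = \left(-725 + \frac{1}{27}\right) 9 = \left(- \frac{19574}{27}\right) 9 = - \frac{19574}{3}$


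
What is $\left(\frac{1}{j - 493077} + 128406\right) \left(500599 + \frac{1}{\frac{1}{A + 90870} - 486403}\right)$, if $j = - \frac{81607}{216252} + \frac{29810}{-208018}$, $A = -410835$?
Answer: $\frac{55474101425799553325598061769382814677}{863008316975527099129651732} \approx 6.428 \cdot 10^{10}$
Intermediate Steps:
$j = - \frac{11711098523}{22492154268}$ ($j = \left(-81607\right) \frac{1}{216252} + 29810 \left(- \frac{1}{208018}\right) = - \frac{81607}{216252} - \frac{14905}{104009} = - \frac{11711098523}{22492154268} \approx -0.52067$)
$\left(\frac{1}{j - 493077} + 128406\right) \left(500599 + \frac{1}{\frac{1}{A + 90870} - 486403}\right) = \left(\frac{1}{- \frac{11711098523}{22492154268} - 493077} + 128406\right) \left(500599 + \frac{1}{\frac{1}{-410835 + 90870} - 486403}\right) = \left(\frac{1}{- \frac{11090375661101159}{22492154268}} + 128406\right) \left(500599 + \frac{1}{\frac{1}{-319965} - 486403}\right) = \left(- \frac{22492154268}{11090375661101159} + 128406\right) \left(500599 + \frac{1}{- \frac{1}{319965} - 486403}\right) = \frac{1424070777116863268286 \left(500599 + \frac{1}{- \frac{155631935896}{319965}}\right)}{11090375661101159} = \frac{1424070777116863268286 \left(500599 - \frac{319965}{155631935896}\right)}{11090375661101159} = \frac{1424070777116863268286}{11090375661101159} \cdot \frac{77909191477281739}{155631935896} = \frac{55474101425799553325598061769382814677}{863008316975527099129651732}$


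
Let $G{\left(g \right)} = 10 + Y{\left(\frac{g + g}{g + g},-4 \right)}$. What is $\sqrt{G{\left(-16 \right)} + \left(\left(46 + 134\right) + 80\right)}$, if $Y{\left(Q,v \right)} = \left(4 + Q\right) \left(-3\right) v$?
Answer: $\sqrt{330} \approx 18.166$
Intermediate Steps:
$Y{\left(Q,v \right)} = v \left(-12 - 3 Q\right)$ ($Y{\left(Q,v \right)} = \left(-12 - 3 Q\right) v = v \left(-12 - 3 Q\right)$)
$G{\left(g \right)} = 70$ ($G{\left(g \right)} = 10 - - 12 \left(4 + \frac{g + g}{g + g}\right) = 10 - - 12 \left(4 + \frac{2 g}{2 g}\right) = 10 - - 12 \left(4 + 2 g \frac{1}{2 g}\right) = 10 - - 12 \left(4 + 1\right) = 10 - \left(-12\right) 5 = 10 + 60 = 70$)
$\sqrt{G{\left(-16 \right)} + \left(\left(46 + 134\right) + 80\right)} = \sqrt{70 + \left(\left(46 + 134\right) + 80\right)} = \sqrt{70 + \left(180 + 80\right)} = \sqrt{70 + 260} = \sqrt{330}$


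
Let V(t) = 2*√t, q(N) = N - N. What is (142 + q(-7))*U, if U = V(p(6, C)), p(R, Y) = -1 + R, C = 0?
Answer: 284*√5 ≈ 635.04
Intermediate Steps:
q(N) = 0
U = 2*√5 (U = 2*√(-1 + 6) = 2*√5 ≈ 4.4721)
(142 + q(-7))*U = (142 + 0)*(2*√5) = 142*(2*√5) = 284*√5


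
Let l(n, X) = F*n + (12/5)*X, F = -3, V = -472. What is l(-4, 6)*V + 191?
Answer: -61349/5 ≈ -12270.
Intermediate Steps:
l(n, X) = -3*n + 12*X/5 (l(n, X) = -3*n + (12/5)*X = -3*n + (12*(⅕))*X = -3*n + 12*X/5)
l(-4, 6)*V + 191 = (-3*(-4) + (12/5)*6)*(-472) + 191 = (12 + 72/5)*(-472) + 191 = (132/5)*(-472) + 191 = -62304/5 + 191 = -61349/5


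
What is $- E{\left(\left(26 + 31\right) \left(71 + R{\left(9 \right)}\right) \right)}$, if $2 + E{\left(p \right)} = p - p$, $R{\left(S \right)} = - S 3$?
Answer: $2$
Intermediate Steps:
$R{\left(S \right)} = - 3 S$
$E{\left(p \right)} = -2$ ($E{\left(p \right)} = -2 + \left(p - p\right) = -2 + 0 = -2$)
$- E{\left(\left(26 + 31\right) \left(71 + R{\left(9 \right)}\right) \right)} = \left(-1\right) \left(-2\right) = 2$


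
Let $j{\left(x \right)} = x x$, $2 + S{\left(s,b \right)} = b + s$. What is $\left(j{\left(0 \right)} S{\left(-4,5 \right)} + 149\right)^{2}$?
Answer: $22201$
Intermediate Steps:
$S{\left(s,b \right)} = -2 + b + s$ ($S{\left(s,b \right)} = -2 + \left(b + s\right) = -2 + b + s$)
$j{\left(x \right)} = x^{2}$
$\left(j{\left(0 \right)} S{\left(-4,5 \right)} + 149\right)^{2} = \left(0^{2} \left(-2 + 5 - 4\right) + 149\right)^{2} = \left(0 \left(-1\right) + 149\right)^{2} = \left(0 + 149\right)^{2} = 149^{2} = 22201$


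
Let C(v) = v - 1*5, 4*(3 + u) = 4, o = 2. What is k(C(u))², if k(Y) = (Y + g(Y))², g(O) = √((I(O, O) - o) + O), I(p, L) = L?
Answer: (7 - 4*I)⁴ ≈ -2047.0 - 3696.0*I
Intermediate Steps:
u = -2 (u = -3 + (¼)*4 = -3 + 1 = -2)
C(v) = -5 + v (C(v) = v - 5 = -5 + v)
g(O) = √(-2 + 2*O) (g(O) = √((O - 1*2) + O) = √((O - 2) + O) = √((-2 + O) + O) = √(-2 + 2*O))
k(Y) = (Y + √(-2 + 2*Y))²
k(C(u))² = (((-5 - 2) + √2*√(-1 + (-5 - 2)))²)² = ((-7 + √2*√(-1 - 7))²)² = ((-7 + √2*√(-8))²)² = ((-7 + √2*(2*I*√2))²)² = ((-7 + 4*I)²)² = (-7 + 4*I)⁴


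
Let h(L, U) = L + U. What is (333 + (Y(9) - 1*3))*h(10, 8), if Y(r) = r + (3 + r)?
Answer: 6318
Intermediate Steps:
Y(r) = 3 + 2*r
(333 + (Y(9) - 1*3))*h(10, 8) = (333 + ((3 + 2*9) - 1*3))*(10 + 8) = (333 + ((3 + 18) - 3))*18 = (333 + (21 - 3))*18 = (333 + 18)*18 = 351*18 = 6318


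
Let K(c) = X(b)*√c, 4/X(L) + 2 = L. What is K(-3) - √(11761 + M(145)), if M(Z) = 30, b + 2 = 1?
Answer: -√11791 - 4*I*√3/3 ≈ -108.59 - 2.3094*I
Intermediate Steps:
b = -1 (b = -2 + 1 = -1)
X(L) = 4/(-2 + L)
K(c) = -4*√c/3 (K(c) = (4/(-2 - 1))*√c = (4/(-3))*√c = (4*(-⅓))*√c = -4*√c/3)
K(-3) - √(11761 + M(145)) = -4*I*√3/3 - √(11761 + 30) = -4*I*√3/3 - √11791 = -√11791 - 4*I*√3/3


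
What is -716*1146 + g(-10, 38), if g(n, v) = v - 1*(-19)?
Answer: -820479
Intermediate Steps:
g(n, v) = 19 + v (g(n, v) = v + 19 = 19 + v)
-716*1146 + g(-10, 38) = -716*1146 + (19 + 38) = -820536 + 57 = -820479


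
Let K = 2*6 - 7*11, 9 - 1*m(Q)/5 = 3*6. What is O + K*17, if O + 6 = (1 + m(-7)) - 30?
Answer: -1185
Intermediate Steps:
m(Q) = -45 (m(Q) = 45 - 15*6 = 45 - 5*18 = 45 - 90 = -45)
K = -65 (K = 12 - 1*77 = 12 - 77 = -65)
O = -80 (O = -6 + ((1 - 45) - 30) = -6 + (-44 - 30) = -6 - 74 = -80)
O + K*17 = -80 - 65*17 = -80 - 1105 = -1185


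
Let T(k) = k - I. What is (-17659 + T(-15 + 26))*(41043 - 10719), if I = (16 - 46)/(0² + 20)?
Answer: -535112466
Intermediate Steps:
I = -3/2 (I = -30/(0 + 20) = -30/20 = -30*1/20 = -3/2 ≈ -1.5000)
T(k) = 3/2 + k (T(k) = k - 1*(-3/2) = k + 3/2 = 3/2 + k)
(-17659 + T(-15 + 26))*(41043 - 10719) = (-17659 + (3/2 + (-15 + 26)))*(41043 - 10719) = (-17659 + (3/2 + 11))*30324 = (-17659 + 25/2)*30324 = -35293/2*30324 = -535112466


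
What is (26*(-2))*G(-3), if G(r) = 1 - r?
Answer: -208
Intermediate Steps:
(26*(-2))*G(-3) = (26*(-2))*(1 - 1*(-3)) = -52*(1 + 3) = -52*4 = -208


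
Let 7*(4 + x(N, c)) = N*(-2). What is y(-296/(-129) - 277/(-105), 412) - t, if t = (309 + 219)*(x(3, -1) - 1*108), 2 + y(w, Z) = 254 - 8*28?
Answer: 417316/7 ≈ 59617.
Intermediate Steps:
x(N, c) = -4 - 2*N/7 (x(N, c) = -4 + (N*(-2))/7 = -4 + (-2*N)/7 = -4 - 2*N/7)
y(w, Z) = 28 (y(w, Z) = -2 + (254 - 8*28) = -2 + (254 - 1*224) = -2 + (254 - 224) = -2 + 30 = 28)
t = -417120/7 (t = (309 + 219)*((-4 - 2/7*3) - 1*108) = 528*((-4 - 6/7) - 108) = 528*(-34/7 - 108) = 528*(-790/7) = -417120/7 ≈ -59589.)
y(-296/(-129) - 277/(-105), 412) - t = 28 - 1*(-417120/7) = 28 + 417120/7 = 417316/7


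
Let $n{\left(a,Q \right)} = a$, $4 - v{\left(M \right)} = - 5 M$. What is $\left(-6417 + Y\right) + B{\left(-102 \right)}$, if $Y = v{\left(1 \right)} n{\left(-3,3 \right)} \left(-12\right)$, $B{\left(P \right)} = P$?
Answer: $-6195$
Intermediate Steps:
$v{\left(M \right)} = 4 + 5 M$ ($v{\left(M \right)} = 4 - - 5 M = 4 + 5 M$)
$Y = 324$ ($Y = \left(4 + 5 \cdot 1\right) \left(-3\right) \left(-12\right) = \left(4 + 5\right) \left(-3\right) \left(-12\right) = 9 \left(-3\right) \left(-12\right) = \left(-27\right) \left(-12\right) = 324$)
$\left(-6417 + Y\right) + B{\left(-102 \right)} = \left(-6417 + 324\right) - 102 = -6093 - 102 = -6195$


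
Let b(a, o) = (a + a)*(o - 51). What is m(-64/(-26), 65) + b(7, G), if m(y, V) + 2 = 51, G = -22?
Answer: -973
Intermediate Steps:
m(y, V) = 49 (m(y, V) = -2 + 51 = 49)
b(a, o) = 2*a*(-51 + o) (b(a, o) = (2*a)*(-51 + o) = 2*a*(-51 + o))
m(-64/(-26), 65) + b(7, G) = 49 + 2*7*(-51 - 22) = 49 + 2*7*(-73) = 49 - 1022 = -973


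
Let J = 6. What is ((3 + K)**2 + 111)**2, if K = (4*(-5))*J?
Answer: 190440000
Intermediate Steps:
K = -120 (K = (4*(-5))*6 = -20*6 = -120)
((3 + K)**2 + 111)**2 = ((3 - 120)**2 + 111)**2 = ((-117)**2 + 111)**2 = (13689 + 111)**2 = 13800**2 = 190440000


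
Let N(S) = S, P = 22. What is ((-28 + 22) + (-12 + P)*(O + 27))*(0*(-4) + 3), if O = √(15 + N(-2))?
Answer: 792 + 30*√13 ≈ 900.17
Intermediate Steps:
O = √13 (O = √(15 - 2) = √13 ≈ 3.6056)
((-28 + 22) + (-12 + P)*(O + 27))*(0*(-4) + 3) = ((-28 + 22) + (-12 + 22)*(√13 + 27))*(0*(-4) + 3) = (-6 + 10*(27 + √13))*(0 + 3) = (-6 + (270 + 10*√13))*3 = (264 + 10*√13)*3 = 792 + 30*√13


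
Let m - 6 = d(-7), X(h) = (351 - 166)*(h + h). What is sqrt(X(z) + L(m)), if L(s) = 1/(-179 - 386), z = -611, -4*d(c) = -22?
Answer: I*sqrt(72167196315)/565 ≈ 475.47*I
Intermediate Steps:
d(c) = 11/2 (d(c) = -1/4*(-22) = 11/2)
X(h) = 370*h (X(h) = 185*(2*h) = 370*h)
m = 23/2 (m = 6 + 11/2 = 23/2 ≈ 11.500)
L(s) = -1/565 (L(s) = 1/(-565) = -1/565)
sqrt(X(z) + L(m)) = sqrt(370*(-611) - 1/565) = sqrt(-226070 - 1/565) = sqrt(-127729551/565) = I*sqrt(72167196315)/565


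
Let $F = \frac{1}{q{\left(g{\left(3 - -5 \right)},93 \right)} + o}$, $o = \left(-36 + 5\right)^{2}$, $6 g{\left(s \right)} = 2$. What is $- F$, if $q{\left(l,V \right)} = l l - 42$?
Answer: $- \frac{9}{8272} \approx -0.001088$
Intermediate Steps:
$g{\left(s \right)} = \frac{1}{3}$ ($g{\left(s \right)} = \frac{1}{6} \cdot 2 = \frac{1}{3}$)
$q{\left(l,V \right)} = -42 + l^{2}$ ($q{\left(l,V \right)} = l^{2} - 42 = -42 + l^{2}$)
$o = 961$ ($o = \left(-31\right)^{2} = 961$)
$F = \frac{9}{8272}$ ($F = \frac{1}{\left(-42 + \left(\frac{1}{3}\right)^{2}\right) + 961} = \frac{1}{\left(-42 + \frac{1}{9}\right) + 961} = \frac{1}{- \frac{377}{9} + 961} = \frac{1}{\frac{8272}{9}} = \frac{9}{8272} \approx 0.001088$)
$- F = \left(-1\right) \frac{9}{8272} = - \frac{9}{8272}$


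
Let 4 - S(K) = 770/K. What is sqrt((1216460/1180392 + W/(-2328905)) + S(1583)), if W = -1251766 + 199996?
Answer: sqrt(236515112118170399723048160798)/217584998754654 ≈ 2.2351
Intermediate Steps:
W = -1051770
S(K) = 4 - 770/K
sqrt((1216460/1180392 + W/(-2328905)) + S(1583)) = sqrt((1216460/1180392 - 1051770/(-2328905)) + (4 - 770/1583)) = sqrt((1216460*(1/1180392) - 1051770*(-1/2328905)) + (4 - 770*1/1583)) = sqrt((304115/295098 + 210354/465781) + (4 - 770/1583)) = sqrt(203726033507/137451041538 + 5562/1583) = sqrt(1087001004075937/217584998754654) = sqrt(236515112118170399723048160798)/217584998754654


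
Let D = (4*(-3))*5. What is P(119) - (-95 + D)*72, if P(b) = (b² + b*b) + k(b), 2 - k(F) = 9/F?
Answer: 4698587/119 ≈ 39484.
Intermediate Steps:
D = -60 (D = -12*5 = -60)
k(F) = 2 - 9/F
P(b) = 2 - 9/b + 2*b² (P(b) = (b² + b*b) + (2 - 9/b) = (b² + b²) + (2 - 9/b) = 2*b² + (2 - 9/b) = 2 - 9/b + 2*b²)
P(119) - (-95 + D)*72 = (2 - 9/119 + 2*119²) - (-95 - 60)*72 = (2 - 9*1/119 + 2*14161) - (-155)*72 = (2 - 9/119 + 28322) - 1*(-11160) = 3370547/119 + 11160 = 4698587/119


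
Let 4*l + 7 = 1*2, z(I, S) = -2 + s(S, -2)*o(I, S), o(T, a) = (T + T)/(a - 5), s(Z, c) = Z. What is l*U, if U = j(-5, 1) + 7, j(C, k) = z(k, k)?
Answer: -45/8 ≈ -5.6250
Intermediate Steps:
o(T, a) = 2*T/(-5 + a) (o(T, a) = (2*T)/(-5 + a) = 2*T/(-5 + a))
z(I, S) = -2 + 2*I*S/(-5 + S) (z(I, S) = -2 + S*(2*I/(-5 + S)) = -2 + 2*I*S/(-5 + S))
j(C, k) = 2*(5 + k² - k)/(-5 + k) (j(C, k) = 2*(5 - k + k*k)/(-5 + k) = 2*(5 - k + k²)/(-5 + k) = 2*(5 + k² - k)/(-5 + k))
U = 9/2 (U = 2*(5 + 1² - 1*1)/(-5 + 1) + 7 = 2*(5 + 1 - 1)/(-4) + 7 = 2*(-¼)*5 + 7 = -5/2 + 7 = 9/2 ≈ 4.5000)
l = -5/4 (l = -7/4 + (1*2)/4 = -7/4 + (¼)*2 = -7/4 + ½ = -5/4 ≈ -1.2500)
l*U = -5/4*9/2 = -45/8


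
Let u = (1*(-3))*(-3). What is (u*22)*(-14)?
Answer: -2772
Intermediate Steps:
u = 9 (u = -3*(-3) = 9)
(u*22)*(-14) = (9*22)*(-14) = 198*(-14) = -2772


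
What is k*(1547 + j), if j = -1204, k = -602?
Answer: -206486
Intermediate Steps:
k*(1547 + j) = -602*(1547 - 1204) = -602*343 = -206486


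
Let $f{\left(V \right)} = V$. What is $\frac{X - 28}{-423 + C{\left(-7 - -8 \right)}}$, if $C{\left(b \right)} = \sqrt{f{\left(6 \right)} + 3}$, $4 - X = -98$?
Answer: $- \frac{37}{210} \approx -0.17619$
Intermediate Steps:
$X = 102$ ($X = 4 - -98 = 4 + 98 = 102$)
$C{\left(b \right)} = 3$ ($C{\left(b \right)} = \sqrt{6 + 3} = \sqrt{9} = 3$)
$\frac{X - 28}{-423 + C{\left(-7 - -8 \right)}} = \frac{102 - 28}{-423 + 3} = \frac{74}{-420} = 74 \left(- \frac{1}{420}\right) = - \frac{37}{210}$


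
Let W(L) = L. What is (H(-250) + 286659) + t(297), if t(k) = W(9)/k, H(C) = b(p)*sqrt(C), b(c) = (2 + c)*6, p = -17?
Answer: 9459748/33 - 450*I*sqrt(10) ≈ 2.8666e+5 - 1423.0*I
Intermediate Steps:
b(c) = 12 + 6*c
H(C) = -90*sqrt(C) (H(C) = (12 + 6*(-17))*sqrt(C) = (12 - 102)*sqrt(C) = -90*sqrt(C))
t(k) = 9/k
(H(-250) + 286659) + t(297) = (-450*I*sqrt(10) + 286659) + 9/297 = (-450*I*sqrt(10) + 286659) + 9*(1/297) = (-450*I*sqrt(10) + 286659) + 1/33 = (286659 - 450*I*sqrt(10)) + 1/33 = 9459748/33 - 450*I*sqrt(10)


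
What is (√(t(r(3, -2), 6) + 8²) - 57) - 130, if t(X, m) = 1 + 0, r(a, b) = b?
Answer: -187 + √65 ≈ -178.94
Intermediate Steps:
t(X, m) = 1
(√(t(r(3, -2), 6) + 8²) - 57) - 130 = (√(1 + 8²) - 57) - 130 = (√(1 + 64) - 57) - 130 = (√65 - 57) - 130 = (-57 + √65) - 130 = -187 + √65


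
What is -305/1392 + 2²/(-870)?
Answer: -519/2320 ≈ -0.22371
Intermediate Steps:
-305/1392 + 2²/(-870) = -305*1/1392 + 4*(-1/870) = -305/1392 - 2/435 = -519/2320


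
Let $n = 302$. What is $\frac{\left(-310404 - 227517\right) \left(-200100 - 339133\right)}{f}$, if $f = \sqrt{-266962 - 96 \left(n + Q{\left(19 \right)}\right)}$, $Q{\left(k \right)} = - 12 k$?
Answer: $- \frac{290064754593 i \sqrt{274066}}{274066} \approx - 5.5407 \cdot 10^{8} i$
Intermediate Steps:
$f = i \sqrt{274066}$ ($f = \sqrt{-266962 - 96 \left(302 - 228\right)} = \sqrt{-266962 - 7104} = \sqrt{-274066} = i \sqrt{274066} \approx 523.51 i$)
$\frac{\left(-310404 - 227517\right) \left(-200100 - 339133\right)}{f} = \frac{\left(-310404 - 227517\right) \left(-200100 - 339133\right)}{i \sqrt{274066}} = \left(-310404 + \left(-246304 + 18787\right)\right) \left(-539233\right) \left(- \frac{i \sqrt{274066}}{274066}\right) = \left(-310404 - 227517\right) \left(-539233\right) \left(- \frac{i \sqrt{274066}}{274066}\right) = \left(-537921\right) \left(-539233\right) \left(- \frac{i \sqrt{274066}}{274066}\right) = 290064754593 \left(- \frac{i \sqrt{274066}}{274066}\right) = - \frac{290064754593 i \sqrt{274066}}{274066}$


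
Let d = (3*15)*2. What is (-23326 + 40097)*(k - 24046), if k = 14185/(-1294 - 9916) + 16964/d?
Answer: -40369674697931/100890 ≈ -4.0014e+8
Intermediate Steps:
d = 90 (d = 45*2 = 90)
k = 18888979/100890 (k = 14185/(-1294 - 9916) + 16964/90 = 14185/(-11210) + 16964*(1/90) = 14185*(-1/11210) + 8482/45 = -2837/2242 + 8482/45 = 18888979/100890 ≈ 187.22)
(-23326 + 40097)*(k - 24046) = (-23326 + 40097)*(18888979/100890 - 24046) = 16771*(-2407111961/100890) = -40369674697931/100890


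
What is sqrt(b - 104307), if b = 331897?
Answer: sqrt(227590) ≈ 477.06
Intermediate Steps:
sqrt(b - 104307) = sqrt(331897 - 104307) = sqrt(227590)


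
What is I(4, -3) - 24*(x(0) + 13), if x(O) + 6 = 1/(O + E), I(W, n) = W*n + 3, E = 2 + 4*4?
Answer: -535/3 ≈ -178.33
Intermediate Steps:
E = 18 (E = 2 + 16 = 18)
I(W, n) = 3 + W*n
x(O) = -6 + 1/(18 + O) (x(O) = -6 + 1/(O + 18) = -6 + 1/(18 + O))
I(4, -3) - 24*(x(0) + 13) = (3 + 4*(-3)) - 24*((-107 - 6*0)/(18 + 0) + 13) = (3 - 12) - 24*((-107 + 0)/18 + 13) = -9 - 24*((1/18)*(-107) + 13) = -9 - 24*(-107/18 + 13) = -9 - 24*127/18 = -9 - 508/3 = -535/3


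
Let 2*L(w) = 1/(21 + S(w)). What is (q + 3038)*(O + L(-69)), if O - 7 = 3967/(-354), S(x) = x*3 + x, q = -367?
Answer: -56368784/5015 ≈ -11240.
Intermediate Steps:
S(x) = 4*x (S(x) = 3*x + x = 4*x)
O = -1489/354 (O = 7 + 3967/(-354) = 7 + 3967*(-1/354) = 7 - 3967/354 = -1489/354 ≈ -4.2062)
L(w) = 1/(2*(21 + 4*w))
(q + 3038)*(O + L(-69)) = (-367 + 3038)*(-1489/354 + 1/(2*(21 + 4*(-69)))) = 2671*(-1489/354 + 1/(2*(21 - 276))) = 2671*(-1489/354 + (½)/(-255)) = 2671*(-1489/354 + (½)*(-1/255)) = 2671*(-1489/354 - 1/510) = 2671*(-21104/5015) = -56368784/5015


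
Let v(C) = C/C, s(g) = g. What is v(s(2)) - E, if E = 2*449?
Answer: -897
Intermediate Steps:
E = 898
v(C) = 1
v(s(2)) - E = 1 - 1*898 = 1 - 898 = -897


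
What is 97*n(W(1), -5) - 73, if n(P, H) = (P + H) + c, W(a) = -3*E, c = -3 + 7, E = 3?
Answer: -1043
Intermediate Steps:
c = 4
W(a) = -9 (W(a) = -3*3 = -9)
n(P, H) = 4 + H + P (n(P, H) = (P + H) + 4 = (H + P) + 4 = 4 + H + P)
97*n(W(1), -5) - 73 = 97*(4 - 5 - 9) - 73 = 97*(-10) - 73 = -970 - 73 = -1043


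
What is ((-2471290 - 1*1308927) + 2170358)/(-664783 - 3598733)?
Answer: 1609859/4263516 ≈ 0.37759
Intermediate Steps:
((-2471290 - 1*1308927) + 2170358)/(-664783 - 3598733) = ((-2471290 - 1308927) + 2170358)/(-4263516) = (-3780217 + 2170358)*(-1/4263516) = -1609859*(-1/4263516) = 1609859/4263516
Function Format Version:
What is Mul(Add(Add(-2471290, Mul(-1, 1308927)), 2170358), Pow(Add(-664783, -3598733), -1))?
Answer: Rational(1609859, 4263516) ≈ 0.37759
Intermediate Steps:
Mul(Add(Add(-2471290, Mul(-1, 1308927)), 2170358), Pow(Add(-664783, -3598733), -1)) = Mul(Add(Add(-2471290, -1308927), 2170358), Pow(-4263516, -1)) = Mul(Add(-3780217, 2170358), Rational(-1, 4263516)) = Mul(-1609859, Rational(-1, 4263516)) = Rational(1609859, 4263516)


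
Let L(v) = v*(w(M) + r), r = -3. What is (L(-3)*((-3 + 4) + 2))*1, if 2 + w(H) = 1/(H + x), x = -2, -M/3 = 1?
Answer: 234/5 ≈ 46.800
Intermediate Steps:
M = -3 (M = -3*1 = -3)
w(H) = -2 + 1/(-2 + H) (w(H) = -2 + 1/(H - 2) = -2 + 1/(-2 + H))
L(v) = -26*v/5 (L(v) = v*((5 - 2*(-3))/(-2 - 3) - 3) = v*((5 + 6)/(-5) - 3) = v*(-1/5*11 - 3) = v*(-11/5 - 3) = v*(-26/5) = -26*v/5)
(L(-3)*((-3 + 4) + 2))*1 = ((-26/5*(-3))*((-3 + 4) + 2))*1 = (78*(1 + 2)/5)*1 = ((78/5)*3)*1 = (234/5)*1 = 234/5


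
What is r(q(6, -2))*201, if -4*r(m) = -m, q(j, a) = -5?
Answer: -1005/4 ≈ -251.25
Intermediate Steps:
r(m) = m/4 (r(m) = -(-1)*m/4 = m/4)
r(q(6, -2))*201 = ((¼)*(-5))*201 = -5/4*201 = -1005/4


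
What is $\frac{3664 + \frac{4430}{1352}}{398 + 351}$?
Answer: $\frac{2479079}{506324} \approx 4.8962$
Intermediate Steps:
$\frac{3664 + \frac{4430}{1352}}{398 + 351} = \frac{3664 + 4430 \cdot \frac{1}{1352}}{749} = \left(3664 + \frac{2215}{676}\right) \frac{1}{749} = \frac{2479079}{676} \cdot \frac{1}{749} = \frac{2479079}{506324}$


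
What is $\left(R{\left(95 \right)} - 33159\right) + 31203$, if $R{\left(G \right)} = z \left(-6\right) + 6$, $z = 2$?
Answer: $-1962$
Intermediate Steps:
$R{\left(G \right)} = -6$ ($R{\left(G \right)} = 2 \left(-6\right) + 6 = -12 + 6 = -6$)
$\left(R{\left(95 \right)} - 33159\right) + 31203 = \left(-6 - 33159\right) + 31203 = -33165 + 31203 = -1962$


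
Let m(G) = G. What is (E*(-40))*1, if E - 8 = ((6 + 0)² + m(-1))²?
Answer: -49320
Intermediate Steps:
E = 1233 (E = 8 + ((6 + 0)² - 1)² = 8 + (6² - 1)² = 8 + (36 - 1)² = 8 + 35² = 8 + 1225 = 1233)
(E*(-40))*1 = (1233*(-40))*1 = -49320*1 = -49320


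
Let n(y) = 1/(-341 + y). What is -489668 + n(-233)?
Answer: -281069433/574 ≈ -4.8967e+5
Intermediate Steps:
-489668 + n(-233) = -489668 + 1/(-341 - 233) = -489668 + 1/(-574) = -489668 - 1/574 = -281069433/574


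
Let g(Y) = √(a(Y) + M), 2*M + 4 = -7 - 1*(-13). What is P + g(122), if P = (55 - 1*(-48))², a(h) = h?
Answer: 10609 + √123 ≈ 10620.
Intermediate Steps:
M = 1 (M = -2 + (-7 - 1*(-13))/2 = -2 + (-7 + 13)/2 = -2 + (½)*6 = -2 + 3 = 1)
g(Y) = √(1 + Y) (g(Y) = √(Y + 1) = √(1 + Y))
P = 10609 (P = (55 + 48)² = 103² = 10609)
P + g(122) = 10609 + √(1 + 122) = 10609 + √123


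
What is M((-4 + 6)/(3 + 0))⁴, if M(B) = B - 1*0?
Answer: 16/81 ≈ 0.19753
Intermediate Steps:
M(B) = B (M(B) = B + 0 = B)
M((-4 + 6)/(3 + 0))⁴ = ((-4 + 6)/(3 + 0))⁴ = (2/3)⁴ = (2*(⅓))⁴ = (⅔)⁴ = 16/81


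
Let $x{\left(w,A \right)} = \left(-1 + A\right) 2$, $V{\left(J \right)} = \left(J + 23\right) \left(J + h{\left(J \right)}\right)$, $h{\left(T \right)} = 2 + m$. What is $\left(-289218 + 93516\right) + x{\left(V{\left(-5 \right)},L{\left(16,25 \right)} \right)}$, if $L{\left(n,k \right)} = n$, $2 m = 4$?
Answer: $-195672$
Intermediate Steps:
$m = 2$ ($m = \frac{1}{2} \cdot 4 = 2$)
$h{\left(T \right)} = 4$ ($h{\left(T \right)} = 2 + 2 = 4$)
$V{\left(J \right)} = \left(4 + J\right) \left(23 + J\right)$ ($V{\left(J \right)} = \left(J + 23\right) \left(J + 4\right) = \left(23 + J\right) \left(4 + J\right) = \left(4 + J\right) \left(23 + J\right)$)
$x{\left(w,A \right)} = -2 + 2 A$
$\left(-289218 + 93516\right) + x{\left(V{\left(-5 \right)},L{\left(16,25 \right)} \right)} = \left(-289218 + 93516\right) + \left(-2 + 2 \cdot 16\right) = -195702 + \left(-2 + 32\right) = -195702 + 30 = -195672$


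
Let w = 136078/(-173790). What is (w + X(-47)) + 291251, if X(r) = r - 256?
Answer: 25281858421/86895 ≈ 2.9095e+5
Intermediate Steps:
w = -68039/86895 (w = 136078*(-1/173790) = -68039/86895 ≈ -0.78300)
X(r) = -256 + r
(w + X(-47)) + 291251 = (-68039/86895 + (-256 - 47)) + 291251 = (-68039/86895 - 303) + 291251 = -26397224/86895 + 291251 = 25281858421/86895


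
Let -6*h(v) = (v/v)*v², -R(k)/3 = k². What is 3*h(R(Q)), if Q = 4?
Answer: -1152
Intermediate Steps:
R(k) = -3*k²
h(v) = -v²/6 (h(v) = -v/v*v²/6 = -v²/6)
3*h(R(Q)) = 3*(-(-3*4²)²/6) = 3*(-(-3*16)²/6) = 3*(-⅙*(-48)²) = 3*(-⅙*2304) = 3*(-384) = -1152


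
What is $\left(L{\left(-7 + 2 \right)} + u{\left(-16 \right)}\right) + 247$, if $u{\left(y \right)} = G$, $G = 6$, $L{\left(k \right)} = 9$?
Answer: $262$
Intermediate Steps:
$u{\left(y \right)} = 6$
$\left(L{\left(-7 + 2 \right)} + u{\left(-16 \right)}\right) + 247 = \left(9 + 6\right) + 247 = 15 + 247 = 262$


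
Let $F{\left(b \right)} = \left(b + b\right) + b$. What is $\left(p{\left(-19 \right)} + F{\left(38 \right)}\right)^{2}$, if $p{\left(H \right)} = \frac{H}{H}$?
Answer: $13225$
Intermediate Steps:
$p{\left(H \right)} = 1$
$F{\left(b \right)} = 3 b$ ($F{\left(b \right)} = 2 b + b = 3 b$)
$\left(p{\left(-19 \right)} + F{\left(38 \right)}\right)^{2} = \left(1 + 3 \cdot 38\right)^{2} = \left(1 + 114\right)^{2} = 115^{2} = 13225$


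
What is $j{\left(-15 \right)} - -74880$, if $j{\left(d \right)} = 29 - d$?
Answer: $74924$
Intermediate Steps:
$j{\left(-15 \right)} - -74880 = \left(29 - -15\right) - -74880 = \left(29 + 15\right) + 74880 = 44 + 74880 = 74924$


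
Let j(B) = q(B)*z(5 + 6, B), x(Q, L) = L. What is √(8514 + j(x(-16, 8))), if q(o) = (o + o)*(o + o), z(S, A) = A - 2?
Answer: 5*√402 ≈ 100.25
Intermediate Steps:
z(S, A) = -2 + A
q(o) = 4*o² (q(o) = (2*o)*(2*o) = 4*o²)
j(B) = 4*B²*(-2 + B) (j(B) = (4*B²)*(-2 + B) = 4*B²*(-2 + B))
√(8514 + j(x(-16, 8))) = √(8514 + 4*8²*(-2 + 8)) = √(8514 + 4*64*6) = √(8514 + 1536) = √10050 = 5*√402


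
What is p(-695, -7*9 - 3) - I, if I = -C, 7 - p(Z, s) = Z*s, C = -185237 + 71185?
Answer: -159915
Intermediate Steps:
C = -114052
p(Z, s) = 7 - Z*s
I = 114052 (I = -1*(-114052) = 114052)
p(-695, -7*9 - 3) - I = (7 - 1*(-695)*(-7*9 - 3)) - 1*114052 = (7 - 1*(-695)*(-63 - 3)) - 114052 = (7 - 1*(-695)*(-66)) - 114052 = (7 - 45870) - 114052 = -45863 - 114052 = -159915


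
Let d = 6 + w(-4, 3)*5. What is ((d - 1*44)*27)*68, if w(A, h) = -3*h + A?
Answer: -189108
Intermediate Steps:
w(A, h) = A - 3*h
d = -59 (d = 6 + (-4 - 3*3)*5 = 6 + (-4 - 9)*5 = 6 - 13*5 = 6 - 65 = -59)
((d - 1*44)*27)*68 = ((-59 - 1*44)*27)*68 = ((-59 - 44)*27)*68 = -103*27*68 = -2781*68 = -189108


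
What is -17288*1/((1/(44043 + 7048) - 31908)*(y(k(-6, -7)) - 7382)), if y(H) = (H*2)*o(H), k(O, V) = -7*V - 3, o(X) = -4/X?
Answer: -441630604/6023631961765 ≈ -7.3316e-5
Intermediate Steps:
k(O, V) = -3 - 7*V
y(H) = -8 (y(H) = (H*2)*(-4/H) = (2*H)*(-4/H) = -8)
-17288*1/((1/(44043 + 7048) - 31908)*(y(k(-6, -7)) - 7382)) = -17288*1/((-8 - 7382)*(1/(44043 + 7048) - 31908)) = -17288*(-1/(7390*(1/51091 - 31908))) = -17288/((-7390*(-1630211627/51091))) = -17288/12047263923530/51091 = -17288*51091/12047263923530 = -441630604/6023631961765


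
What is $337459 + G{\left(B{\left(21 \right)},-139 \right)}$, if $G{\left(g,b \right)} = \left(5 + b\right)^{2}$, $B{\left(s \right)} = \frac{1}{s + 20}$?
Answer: $355415$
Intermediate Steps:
$B{\left(s \right)} = \frac{1}{20 + s}$
$337459 + G{\left(B{\left(21 \right)},-139 \right)} = 337459 + \left(5 - 139\right)^{2} = 337459 + \left(-134\right)^{2} = 337459 + 17956 = 355415$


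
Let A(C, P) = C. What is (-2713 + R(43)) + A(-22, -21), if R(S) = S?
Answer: -2692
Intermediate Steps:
(-2713 + R(43)) + A(-22, -21) = (-2713 + 43) - 22 = -2670 - 22 = -2692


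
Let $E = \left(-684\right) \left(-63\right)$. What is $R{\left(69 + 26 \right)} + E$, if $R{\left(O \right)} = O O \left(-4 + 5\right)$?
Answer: $52117$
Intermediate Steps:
$R{\left(O \right)} = O^{2}$ ($R{\left(O \right)} = O^{2} \cdot 1 = O^{2}$)
$E = 43092$
$R{\left(69 + 26 \right)} + E = \left(69 + 26\right)^{2} + 43092 = 95^{2} + 43092 = 9025 + 43092 = 52117$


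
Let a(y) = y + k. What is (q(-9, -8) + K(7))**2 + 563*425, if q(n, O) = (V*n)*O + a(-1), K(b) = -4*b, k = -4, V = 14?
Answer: 1189900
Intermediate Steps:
a(y) = -4 + y (a(y) = y - 4 = -4 + y)
q(n, O) = -5 + 14*O*n (q(n, O) = (14*n)*O + (-4 - 1) = 14*O*n - 5 = -5 + 14*O*n)
(q(-9, -8) + K(7))**2 + 563*425 = ((-5 + 14*(-8)*(-9)) - 4*7)**2 + 563*425 = ((-5 + 1008) - 28)**2 + 239275 = (1003 - 28)**2 + 239275 = 975**2 + 239275 = 950625 + 239275 = 1189900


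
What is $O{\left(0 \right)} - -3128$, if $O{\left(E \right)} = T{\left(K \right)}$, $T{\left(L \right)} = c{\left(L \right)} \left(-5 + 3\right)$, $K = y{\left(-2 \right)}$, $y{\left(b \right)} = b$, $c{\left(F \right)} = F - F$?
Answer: $3128$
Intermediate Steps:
$c{\left(F \right)} = 0$
$K = -2$
$T{\left(L \right)} = 0$ ($T{\left(L \right)} = 0 \left(-5 + 3\right) = 0 \left(-2\right) = 0$)
$O{\left(E \right)} = 0$
$O{\left(0 \right)} - -3128 = 0 - -3128 = 0 + 3128 = 3128$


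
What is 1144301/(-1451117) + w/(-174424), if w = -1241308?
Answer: 400422395853/63277407902 ≈ 6.3280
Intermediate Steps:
1144301/(-1451117) + w/(-174424) = 1144301/(-1451117) - 1241308/(-174424) = 1144301*(-1/1451117) - 1241308*(-1/174424) = -1144301/1451117 + 310327/43606 = 400422395853/63277407902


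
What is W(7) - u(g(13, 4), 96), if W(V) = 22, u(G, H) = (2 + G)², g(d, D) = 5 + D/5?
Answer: -971/25 ≈ -38.840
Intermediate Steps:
g(d, D) = 5 + D/5 (g(d, D) = 5 + D*(⅕) = 5 + D/5)
W(7) - u(g(13, 4), 96) = 22 - (2 + (5 + (⅕)*4))² = 22 - (2 + (5 + ⅘))² = 22 - (2 + 29/5)² = 22 - (39/5)² = 22 - 1*1521/25 = 22 - 1521/25 = -971/25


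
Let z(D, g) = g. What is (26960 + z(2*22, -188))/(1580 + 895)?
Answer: 8924/825 ≈ 10.817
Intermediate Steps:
(26960 + z(2*22, -188))/(1580 + 895) = (26960 - 188)/(1580 + 895) = 26772/2475 = 26772*(1/2475) = 8924/825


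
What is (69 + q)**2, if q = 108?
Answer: 31329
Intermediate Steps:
(69 + q)**2 = (69 + 108)**2 = 177**2 = 31329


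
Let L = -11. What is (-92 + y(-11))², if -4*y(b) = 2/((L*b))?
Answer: 495730225/58564 ≈ 8464.8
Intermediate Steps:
y(b) = 1/(22*b) (y(b) = -1/(2*((-11*b))) = -(-1/(11*b))/2 = -(-1)/(22*b) = 1/(22*b))
(-92 + y(-11))² = (-92 + (1/22)/(-11))² = (-92 + (1/22)*(-1/11))² = (-92 - 1/242)² = (-22265/242)² = 495730225/58564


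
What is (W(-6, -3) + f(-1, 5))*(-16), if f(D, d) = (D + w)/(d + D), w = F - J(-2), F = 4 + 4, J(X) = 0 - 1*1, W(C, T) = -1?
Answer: -16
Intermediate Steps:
J(X) = -1 (J(X) = 0 - 1 = -1)
F = 8
w = 9 (w = 8 - 1*(-1) = 8 + 1 = 9)
f(D, d) = (9 + D)/(D + d) (f(D, d) = (D + 9)/(d + D) = (9 + D)/(D + d))
(W(-6, -3) + f(-1, 5))*(-16) = (-1 + (9 - 1)/(-1 + 5))*(-16) = (-1 + 8/4)*(-16) = (-1 + (1/4)*8)*(-16) = (-1 + 2)*(-16) = 1*(-16) = -16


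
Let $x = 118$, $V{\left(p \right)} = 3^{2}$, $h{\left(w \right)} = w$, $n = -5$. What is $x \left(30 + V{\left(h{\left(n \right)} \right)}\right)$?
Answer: $4602$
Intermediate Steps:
$V{\left(p \right)} = 9$
$x \left(30 + V{\left(h{\left(n \right)} \right)}\right) = 118 \left(30 + 9\right) = 118 \cdot 39 = 4602$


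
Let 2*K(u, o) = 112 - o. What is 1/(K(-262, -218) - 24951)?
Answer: -1/24786 ≈ -4.0345e-5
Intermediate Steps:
K(u, o) = 56 - o/2 (K(u, o) = (112 - o)/2 = 56 - o/2)
1/(K(-262, -218) - 24951) = 1/((56 - ½*(-218)) - 24951) = 1/((56 + 109) - 24951) = 1/(165 - 24951) = 1/(-24786) = -1/24786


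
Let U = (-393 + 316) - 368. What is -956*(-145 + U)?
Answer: 564040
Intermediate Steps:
U = -445 (U = -77 - 368 = -445)
-956*(-145 + U) = -956*(-145 - 445) = -956*(-590) = 564040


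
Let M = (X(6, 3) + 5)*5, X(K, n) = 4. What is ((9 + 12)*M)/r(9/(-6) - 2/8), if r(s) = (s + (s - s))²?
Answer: 2160/7 ≈ 308.57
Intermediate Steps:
M = 45 (M = (4 + 5)*5 = 9*5 = 45)
r(s) = s² (r(s) = (s + 0)² = s²)
((9 + 12)*M)/r(9/(-6) - 2/8) = ((9 + 12)*45)/((9/(-6) - 2/8)²) = (21*45)/((9*(-⅙) - 2*⅛)²) = 945/((-3/2 - ¼)²) = 945/((-7/4)²) = 945/(49/16) = 945*(16/49) = 2160/7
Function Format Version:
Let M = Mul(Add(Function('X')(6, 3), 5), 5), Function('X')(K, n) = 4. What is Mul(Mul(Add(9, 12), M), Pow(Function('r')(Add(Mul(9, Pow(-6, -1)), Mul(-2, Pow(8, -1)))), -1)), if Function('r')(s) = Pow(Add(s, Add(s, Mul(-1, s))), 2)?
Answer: Rational(2160, 7) ≈ 308.57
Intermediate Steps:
M = 45 (M = Mul(Add(4, 5), 5) = Mul(9, 5) = 45)
Function('r')(s) = Pow(s, 2) (Function('r')(s) = Pow(Add(s, 0), 2) = Pow(s, 2))
Mul(Mul(Add(9, 12), M), Pow(Function('r')(Add(Mul(9, Pow(-6, -1)), Mul(-2, Pow(8, -1)))), -1)) = Mul(Mul(Add(9, 12), 45), Pow(Pow(Add(Mul(9, Pow(-6, -1)), Mul(-2, Pow(8, -1))), 2), -1)) = Mul(Mul(21, 45), Pow(Pow(Add(Mul(9, Rational(-1, 6)), Mul(-2, Rational(1, 8))), 2), -1)) = Mul(945, Pow(Pow(Add(Rational(-3, 2), Rational(-1, 4)), 2), -1)) = Mul(945, Pow(Pow(Rational(-7, 4), 2), -1)) = Mul(945, Pow(Rational(49, 16), -1)) = Mul(945, Rational(16, 49)) = Rational(2160, 7)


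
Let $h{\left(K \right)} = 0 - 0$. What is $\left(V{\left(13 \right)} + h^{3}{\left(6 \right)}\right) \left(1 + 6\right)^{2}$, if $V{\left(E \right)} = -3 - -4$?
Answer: $49$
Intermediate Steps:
$h{\left(K \right)} = 0$ ($h{\left(K \right)} = 0 + 0 = 0$)
$V{\left(E \right)} = 1$ ($V{\left(E \right)} = -3 + 4 = 1$)
$\left(V{\left(13 \right)} + h^{3}{\left(6 \right)}\right) \left(1 + 6\right)^{2} = \left(1 + 0^{3}\right) \left(1 + 6\right)^{2} = \left(1 + 0\right) 7^{2} = 1 \cdot 49 = 49$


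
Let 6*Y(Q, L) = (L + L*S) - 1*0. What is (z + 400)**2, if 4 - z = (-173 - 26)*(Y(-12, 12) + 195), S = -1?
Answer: 1537345681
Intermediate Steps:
Y(Q, L) = 0 (Y(Q, L) = ((L + L*(-1)) - 1*0)/6 = ((L - L) + 0)/6 = (0 + 0)/6 = (1/6)*0 = 0)
z = 38809 (z = 4 - (-173 - 26)*(0 + 195) = 4 - (-199)*195 = 4 - 1*(-38805) = 4 + 38805 = 38809)
(z + 400)**2 = (38809 + 400)**2 = 39209**2 = 1537345681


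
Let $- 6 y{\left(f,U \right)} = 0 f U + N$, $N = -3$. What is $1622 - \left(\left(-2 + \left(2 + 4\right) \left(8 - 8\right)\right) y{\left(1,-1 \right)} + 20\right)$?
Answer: $1603$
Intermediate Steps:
$y{\left(f,U \right)} = \frac{1}{2}$ ($y{\left(f,U \right)} = - \frac{0 f U - 3}{6} = - \frac{0 U - 3}{6} = - \frac{0 - 3}{6} = \left(- \frac{1}{6}\right) \left(-3\right) = \frac{1}{2}$)
$1622 - \left(\left(-2 + \left(2 + 4\right) \left(8 - 8\right)\right) y{\left(1,-1 \right)} + 20\right) = 1622 - \left(\left(-2 + \left(2 + 4\right) \left(8 - 8\right)\right) \frac{1}{2} + 20\right) = 1622 - \left(\left(-2 + 6 \cdot 0\right) \frac{1}{2} + 20\right) = 1622 - \left(\left(-2 + 0\right) \frac{1}{2} + 20\right) = 1622 - \left(\left(-2\right) \frac{1}{2} + 20\right) = 1622 - \left(-1 + 20\right) = 1622 - 19 = 1603$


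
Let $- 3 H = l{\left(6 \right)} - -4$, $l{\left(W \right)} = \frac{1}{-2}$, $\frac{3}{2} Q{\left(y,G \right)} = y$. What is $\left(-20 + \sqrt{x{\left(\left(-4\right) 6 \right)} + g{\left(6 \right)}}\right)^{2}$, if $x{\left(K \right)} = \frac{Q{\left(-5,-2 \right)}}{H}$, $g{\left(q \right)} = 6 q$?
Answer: $\frac{3072}{7} - \frac{160 \sqrt{119}}{7} \approx 189.52$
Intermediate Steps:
$Q{\left(y,G \right)} = \frac{2 y}{3}$
$l{\left(W \right)} = - \frac{1}{2}$
$H = - \frac{7}{6}$ ($H = - \frac{- \frac{1}{2} - -4}{3} = - \frac{- \frac{1}{2} + 4}{3} = \left(- \frac{1}{3}\right) \frac{7}{2} = - \frac{7}{6} \approx -1.1667$)
$x{\left(K \right)} = \frac{20}{7}$ ($x{\left(K \right)} = \frac{\frac{2}{3} \left(-5\right)}{- \frac{7}{6}} = \left(- \frac{10}{3}\right) \left(- \frac{6}{7}\right) = \frac{20}{7}$)
$\left(-20 + \sqrt{x{\left(\left(-4\right) 6 \right)} + g{\left(6 \right)}}\right)^{2} = \left(-20 + \sqrt{\frac{20}{7} + 6 \cdot 6}\right)^{2} = \left(-20 + \sqrt{\frac{20}{7} + 36}\right)^{2} = \left(-20 + \sqrt{\frac{272}{7}}\right)^{2} = \left(-20 + \frac{4 \sqrt{119}}{7}\right)^{2}$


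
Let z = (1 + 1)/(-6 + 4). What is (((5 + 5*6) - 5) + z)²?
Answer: 841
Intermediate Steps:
z = -1 (z = 2/(-2) = 2*(-½) = -1)
(((5 + 5*6) - 5) + z)² = (((5 + 5*6) - 5) - 1)² = (((5 + 30) - 5) - 1)² = ((35 - 5) - 1)² = (30 - 1)² = 29² = 841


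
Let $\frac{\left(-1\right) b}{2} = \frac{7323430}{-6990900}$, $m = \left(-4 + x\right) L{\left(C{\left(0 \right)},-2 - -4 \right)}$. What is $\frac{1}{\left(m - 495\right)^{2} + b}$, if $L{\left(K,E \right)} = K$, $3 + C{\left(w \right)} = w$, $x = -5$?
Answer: $\frac{349545}{76559476423} \approx 4.5657 \cdot 10^{-6}$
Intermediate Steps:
$C{\left(w \right)} = -3 + w$
$m = 27$ ($m = \left(-4 - 5\right) \left(-3 + 0\right) = \left(-9\right) \left(-3\right) = 27$)
$b = \frac{732343}{349545}$ ($b = - 2 \frac{7323430}{-6990900} = - 2 \cdot 7323430 \left(- \frac{1}{6990900}\right) = \left(-2\right) \left(- \frac{732343}{699090}\right) = \frac{732343}{349545} \approx 2.0951$)
$\frac{1}{\left(m - 495\right)^{2} + b} = \frac{1}{\left(27 - 495\right)^{2} + \frac{732343}{349545}} = \frac{1}{\left(-468\right)^{2} + \frac{732343}{349545}} = \frac{1}{219024 + \frac{732343}{349545}} = \frac{1}{\frac{76559476423}{349545}} = \frac{349545}{76559476423}$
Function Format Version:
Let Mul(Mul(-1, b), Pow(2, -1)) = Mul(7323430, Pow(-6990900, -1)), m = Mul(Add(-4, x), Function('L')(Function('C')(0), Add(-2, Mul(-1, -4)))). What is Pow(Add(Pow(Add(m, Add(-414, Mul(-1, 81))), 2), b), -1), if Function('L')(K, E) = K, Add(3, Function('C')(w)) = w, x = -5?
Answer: Rational(349545, 76559476423) ≈ 4.5657e-6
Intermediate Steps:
Function('C')(w) = Add(-3, w)
m = 27 (m = Mul(Add(-4, -5), Add(-3, 0)) = Mul(-9, -3) = 27)
b = Rational(732343, 349545) (b = Mul(-2, Mul(7323430, Pow(-6990900, -1))) = Mul(-2, Mul(7323430, Rational(-1, 6990900))) = Mul(-2, Rational(-732343, 699090)) = Rational(732343, 349545) ≈ 2.0951)
Pow(Add(Pow(Add(m, Add(-414, Mul(-1, 81))), 2), b), -1) = Pow(Add(Pow(Add(27, Add(-414, Mul(-1, 81))), 2), Rational(732343, 349545)), -1) = Pow(Add(Pow(Add(27, Add(-414, -81)), 2), Rational(732343, 349545)), -1) = Pow(Add(Pow(Add(27, -495), 2), Rational(732343, 349545)), -1) = Pow(Add(Pow(-468, 2), Rational(732343, 349545)), -1) = Pow(Add(219024, Rational(732343, 349545)), -1) = Pow(Rational(76559476423, 349545), -1) = Rational(349545, 76559476423)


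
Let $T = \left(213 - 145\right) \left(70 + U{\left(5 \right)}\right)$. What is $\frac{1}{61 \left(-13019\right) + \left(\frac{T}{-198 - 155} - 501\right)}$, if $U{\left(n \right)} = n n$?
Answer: $- \frac{353}{280521440} \approx -1.2584 \cdot 10^{-6}$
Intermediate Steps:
$U{\left(n \right)} = n^{2}$
$T = 6460$ ($T = \left(213 - 145\right) \left(70 + 5^{2}\right) = 68 \left(70 + 25\right) = 68 \cdot 95 = 6460$)
$\frac{1}{61 \left(-13019\right) + \left(\frac{T}{-198 - 155} - 501\right)} = \frac{1}{61 \left(-13019\right) - \left(501 - \frac{1}{-198 - 155} \cdot 6460\right)} = \frac{1}{-794159 - \left(501 - \frac{1}{-198 - 155} \cdot 6460\right)} = \frac{1}{-794159 - \left(501 - \frac{1}{-353} \cdot 6460\right)} = \frac{1}{-794159 - \frac{183313}{353}} = \frac{1}{- \frac{280521440}{353}} = - \frac{353}{280521440}$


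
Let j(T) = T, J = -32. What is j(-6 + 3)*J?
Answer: 96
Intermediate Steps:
j(-6 + 3)*J = (-6 + 3)*(-32) = -3*(-32) = 96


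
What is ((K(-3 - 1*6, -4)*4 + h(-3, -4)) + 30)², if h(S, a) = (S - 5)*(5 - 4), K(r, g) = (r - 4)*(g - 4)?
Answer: 191844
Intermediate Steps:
K(r, g) = (-4 + g)*(-4 + r) (K(r, g) = (-4 + r)*(-4 + g) = (-4 + g)*(-4 + r))
h(S, a) = -5 + S (h(S, a) = (-5 + S)*1 = -5 + S)
((K(-3 - 1*6, -4)*4 + h(-3, -4)) + 30)² = (((16 - 4*(-4) - 4*(-3 - 1*6) - 4*(-3 - 1*6))*4 + (-5 - 3)) + 30)² = (((16 + 16 - 4*(-3 - 6) - 4*(-3 - 6))*4 - 8) + 30)² = (((16 + 16 - 4*(-9) - 4*(-9))*4 - 8) + 30)² = (((16 + 16 + 36 + 36)*4 - 8) + 30)² = ((104*4 - 8) + 30)² = ((416 - 8) + 30)² = (408 + 30)² = 438² = 191844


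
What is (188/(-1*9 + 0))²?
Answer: 35344/81 ≈ 436.35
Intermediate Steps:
(188/(-1*9 + 0))² = (188/(-9 + 0))² = (188/(-9))² = (188*(-⅑))² = (-188/9)² = 35344/81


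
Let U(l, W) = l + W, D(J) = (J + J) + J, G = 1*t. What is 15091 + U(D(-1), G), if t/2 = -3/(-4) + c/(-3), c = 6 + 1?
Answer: 90509/6 ≈ 15085.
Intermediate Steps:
c = 7
t = -19/6 (t = 2*(-3/(-4) + 7/(-3)) = 2*(-3*(-¼) + 7*(-⅓)) = 2*(¾ - 7/3) = 2*(-19/12) = -19/6 ≈ -3.1667)
G = -19/6 (G = 1*(-19/6) = -19/6 ≈ -3.1667)
D(J) = 3*J (D(J) = 2*J + J = 3*J)
U(l, W) = W + l
15091 + U(D(-1), G) = 15091 + (-19/6 + 3*(-1)) = 15091 + (-19/6 - 3) = 15091 - 37/6 = 90509/6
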